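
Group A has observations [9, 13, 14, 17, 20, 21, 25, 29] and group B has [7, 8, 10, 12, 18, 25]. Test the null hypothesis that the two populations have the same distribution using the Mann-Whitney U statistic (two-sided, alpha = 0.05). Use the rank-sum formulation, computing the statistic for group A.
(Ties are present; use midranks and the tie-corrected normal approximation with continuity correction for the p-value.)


Step 1: Combine and sort all 14 observations; assign midranks.
sorted (value, group): (7,Y), (8,Y), (9,X), (10,Y), (12,Y), (13,X), (14,X), (17,X), (18,Y), (20,X), (21,X), (25,X), (25,Y), (29,X)
ranks: 7->1, 8->2, 9->3, 10->4, 12->5, 13->6, 14->7, 17->8, 18->9, 20->10, 21->11, 25->12.5, 25->12.5, 29->14
Step 2: Rank sum for X: R1 = 3 + 6 + 7 + 8 + 10 + 11 + 12.5 + 14 = 71.5.
Step 3: U_X = R1 - n1(n1+1)/2 = 71.5 - 8*9/2 = 71.5 - 36 = 35.5.
       U_Y = n1*n2 - U_X = 48 - 35.5 = 12.5.
Step 4: Ties are present, so use the tie-corrected normal approximation (with continuity correction) for the p-value.
Step 5: p-value = 0.155126; compare to alpha = 0.05. fail to reject H0.

U_X = 35.5, p = 0.155126, fail to reject H0 at alpha = 0.05.


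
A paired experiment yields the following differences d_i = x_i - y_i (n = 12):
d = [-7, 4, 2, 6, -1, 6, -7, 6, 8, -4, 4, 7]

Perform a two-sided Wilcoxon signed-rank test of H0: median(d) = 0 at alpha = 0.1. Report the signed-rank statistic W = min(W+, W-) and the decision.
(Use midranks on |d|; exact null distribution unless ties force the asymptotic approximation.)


Step 1: Drop any zero differences (none here) and take |d_i|.
|d| = [7, 4, 2, 6, 1, 6, 7, 6, 8, 4, 4, 7]
Step 2: Midrank |d_i| (ties get averaged ranks).
ranks: |7|->10, |4|->4, |2|->2, |6|->7, |1|->1, |6|->7, |7|->10, |6|->7, |8|->12, |4|->4, |4|->4, |7|->10
Step 3: Attach original signs; sum ranks with positive sign and with negative sign.
W+ = 4 + 2 + 7 + 7 + 7 + 12 + 4 + 10 = 53
W- = 10 + 1 + 10 + 4 = 25
(Check: W+ + W- = 78 should equal n(n+1)/2 = 78.)
Step 4: Test statistic W = min(W+, W-) = 25.
Step 5: Ties in |d|, so use the tie-corrected normal approximation.
        E[W] = n(n+1)/4 = 12*13/4 = 39.
        Tie groups: |d|=4 (t=3), |d|=6 (t=3), |d|=7 (t=3); sum(t^3 - t) = 72.
        Var[W] = n(n+1)(2n+1)/24 - sum(t^3-t)/48 = 3900/24 - 72/48 = 161.
        z = (W - E[W]) / sqrt(Var[W]) = (25 - 39) / 12.6886 = -1.1034.
        Two-sided p = 2*Phi(z) = 0.269873.
Step 6: alpha = 0.1. fail to reject H0.

W+ = 53, W- = 25, W = min = 25, p = 0.269873, fail to reject H0.


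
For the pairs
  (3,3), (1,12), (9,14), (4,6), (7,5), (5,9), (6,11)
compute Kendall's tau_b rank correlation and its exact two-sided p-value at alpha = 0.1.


Step 1: Enumerate the 21 unordered pairs (i,j) with i<j and classify each by sign(x_j-x_i) * sign(y_j-y_i).
  (1,2):dx=-2,dy=+9->D; (1,3):dx=+6,dy=+11->C; (1,4):dx=+1,dy=+3->C; (1,5):dx=+4,dy=+2->C
  (1,6):dx=+2,dy=+6->C; (1,7):dx=+3,dy=+8->C; (2,3):dx=+8,dy=+2->C; (2,4):dx=+3,dy=-6->D
  (2,5):dx=+6,dy=-7->D; (2,6):dx=+4,dy=-3->D; (2,7):dx=+5,dy=-1->D; (3,4):dx=-5,dy=-8->C
  (3,5):dx=-2,dy=-9->C; (3,6):dx=-4,dy=-5->C; (3,7):dx=-3,dy=-3->C; (4,5):dx=+3,dy=-1->D
  (4,6):dx=+1,dy=+3->C; (4,7):dx=+2,dy=+5->C; (5,6):dx=-2,dy=+4->D; (5,7):dx=-1,dy=+6->D
  (6,7):dx=+1,dy=+2->C
Step 2: C = 13, D = 8, total pairs = 21.
Step 3: tau = (C - D)/(n(n-1)/2) = (13 - 8)/21 = 0.238095.
Step 4: Exact two-sided p-value (enumerate n! = 5040 permutations of y under H0): p = 0.561905.
Step 5: alpha = 0.1. fail to reject H0.

tau_b = 0.2381 (C=13, D=8), p = 0.561905, fail to reject H0.


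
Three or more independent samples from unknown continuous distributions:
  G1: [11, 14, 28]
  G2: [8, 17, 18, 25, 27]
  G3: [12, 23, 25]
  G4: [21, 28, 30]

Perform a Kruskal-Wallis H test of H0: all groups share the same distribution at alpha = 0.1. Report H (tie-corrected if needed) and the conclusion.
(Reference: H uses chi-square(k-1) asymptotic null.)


Step 1: Combine all N = 14 observations and assign midranks.
sorted (value, group, rank): (8,G2,1), (11,G1,2), (12,G3,3), (14,G1,4), (17,G2,5), (18,G2,6), (21,G4,7), (23,G3,8), (25,G2,9.5), (25,G3,9.5), (27,G2,11), (28,G1,12.5), (28,G4,12.5), (30,G4,14)
Step 2: Sum ranks within each group.
R_1 = 18.5 (n_1 = 3)
R_2 = 32.5 (n_2 = 5)
R_3 = 20.5 (n_3 = 3)
R_4 = 33.5 (n_4 = 3)
Step 3: H = 12/(N(N+1)) * sum(R_i^2/n_i) - 3(N+1)
     = 12/(14*15) * (18.5^2/3 + 32.5^2/5 + 20.5^2/3 + 33.5^2/3) - 3*15
     = 0.057143 * 839.5 - 45
     = 2.971429.
Step 4: Ties present; correction factor C = 1 - 12/(14^3 - 14) = 0.995604. Corrected H = 2.971429 / 0.995604 = 2.984547.
Step 5: Under H0, H ~ chi^2(3); p-value = 0.394014.
Step 6: alpha = 0.1. fail to reject H0.

H = 2.9845, df = 3, p = 0.394014, fail to reject H0.


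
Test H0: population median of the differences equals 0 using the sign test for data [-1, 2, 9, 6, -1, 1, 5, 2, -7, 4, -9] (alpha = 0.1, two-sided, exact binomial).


Step 1: Discard zero differences. Original n = 11; n_eff = number of nonzero differences = 11.
Nonzero differences (with sign): -1, +2, +9, +6, -1, +1, +5, +2, -7, +4, -9
Step 2: Count signs: positive = 7, negative = 4.
Step 3: Under H0: P(positive) = 0.5, so the number of positives S ~ Bin(11, 0.5).
Step 4: Two-sided exact p-value = sum of Bin(11,0.5) probabilities at or below the observed probability = 0.548828.
Step 5: alpha = 0.1. fail to reject H0.

n_eff = 11, pos = 7, neg = 4, p = 0.548828, fail to reject H0.


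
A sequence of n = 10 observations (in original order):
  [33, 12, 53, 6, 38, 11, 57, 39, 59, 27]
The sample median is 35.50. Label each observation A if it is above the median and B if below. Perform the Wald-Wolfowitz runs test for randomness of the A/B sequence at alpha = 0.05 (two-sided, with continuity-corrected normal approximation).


Step 1: Compute median = 35.50; label A = above, B = below.
Labels in order: BBABABAAAB  (n_A = 5, n_B = 5)
Step 2: Count runs R = 7.
Step 3: Under H0 (random ordering), E[R] = 2*n_A*n_B/(n_A+n_B) + 1 = 2*5*5/10 + 1 = 6.0000.
        Var[R] = 2*n_A*n_B*(2*n_A*n_B - n_A - n_B) / ((n_A+n_B)^2 * (n_A+n_B-1)) = 2000/900 = 2.2222.
        SD[R] = 1.4907.
Step 4: Continuity-corrected z = (R - 0.5 - E[R]) / SD[R] = (7 - 0.5 - 6.0000) / 1.4907 = 0.3354.
Step 5: Two-sided p-value via normal approximation = 2*(1 - Phi(|z|)) = 0.737316.
Step 6: alpha = 0.05. fail to reject H0.

R = 7, z = 0.3354, p = 0.737316, fail to reject H0.


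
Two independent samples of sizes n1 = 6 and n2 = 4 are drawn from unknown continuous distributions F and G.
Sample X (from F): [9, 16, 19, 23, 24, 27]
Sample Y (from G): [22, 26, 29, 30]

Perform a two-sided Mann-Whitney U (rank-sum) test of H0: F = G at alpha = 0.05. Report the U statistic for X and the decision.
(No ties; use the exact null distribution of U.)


Step 1: Combine and sort all 10 observations; assign midranks.
sorted (value, group): (9,X), (16,X), (19,X), (22,Y), (23,X), (24,X), (26,Y), (27,X), (29,Y), (30,Y)
ranks: 9->1, 16->2, 19->3, 22->4, 23->5, 24->6, 26->7, 27->8, 29->9, 30->10
Step 2: Rank sum for X: R1 = 1 + 2 + 3 + 5 + 6 + 8 = 25.
Step 3: U_X = R1 - n1(n1+1)/2 = 25 - 6*7/2 = 25 - 21 = 4.
       U_Y = n1*n2 - U_X = 24 - 4 = 20.
Step 4: No ties, so the exact null distribution of U (based on enumerating the C(10,6) = 210 equally likely rank assignments) gives the two-sided p-value.
Step 5: p-value = 0.114286; compare to alpha = 0.05. fail to reject H0.

U_X = 4, p = 0.114286, fail to reject H0 at alpha = 0.05.


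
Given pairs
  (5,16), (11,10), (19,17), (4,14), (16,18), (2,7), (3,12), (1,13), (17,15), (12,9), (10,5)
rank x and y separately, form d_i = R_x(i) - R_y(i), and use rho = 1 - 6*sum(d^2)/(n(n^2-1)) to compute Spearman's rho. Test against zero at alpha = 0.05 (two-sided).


Step 1: Rank x and y separately (midranks; no ties here).
rank(x): 5->5, 11->7, 19->11, 4->4, 16->9, 2->2, 3->3, 1->1, 17->10, 12->8, 10->6
rank(y): 16->9, 10->4, 17->10, 14->7, 18->11, 7->2, 12->5, 13->6, 15->8, 9->3, 5->1
Step 2: d_i = R_x(i) - R_y(i); compute d_i^2.
  (5-9)^2=16, (7-4)^2=9, (11-10)^2=1, (4-7)^2=9, (9-11)^2=4, (2-2)^2=0, (3-5)^2=4, (1-6)^2=25, (10-8)^2=4, (8-3)^2=25, (6-1)^2=25
sum(d^2) = 122.
Step 3: rho = 1 - 6*122 / (11*(11^2 - 1)) = 1 - 732/1320 = 0.445455.
Step 4: Under H0, t = rho * sqrt((n-2)/(1-rho^2)) = 1.4926 ~ t(9).
Step 5: Two-sided p-value from the t-distribution with 9 df = 0.169733.
Step 6: alpha = 0.05. fail to reject H0.

rho = 0.4455, p = 0.169733, fail to reject H0 at alpha = 0.05.


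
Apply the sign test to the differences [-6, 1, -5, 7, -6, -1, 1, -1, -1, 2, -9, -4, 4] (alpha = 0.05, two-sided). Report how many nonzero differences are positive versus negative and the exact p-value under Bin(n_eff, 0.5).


Step 1: Discard zero differences. Original n = 13; n_eff = number of nonzero differences = 13.
Nonzero differences (with sign): -6, +1, -5, +7, -6, -1, +1, -1, -1, +2, -9, -4, +4
Step 2: Count signs: positive = 5, negative = 8.
Step 3: Under H0: P(positive) = 0.5, so the number of positives S ~ Bin(13, 0.5).
Step 4: Two-sided exact p-value = sum of Bin(13,0.5) probabilities at or below the observed probability = 0.581055.
Step 5: alpha = 0.05. fail to reject H0.

n_eff = 13, pos = 5, neg = 8, p = 0.581055, fail to reject H0.


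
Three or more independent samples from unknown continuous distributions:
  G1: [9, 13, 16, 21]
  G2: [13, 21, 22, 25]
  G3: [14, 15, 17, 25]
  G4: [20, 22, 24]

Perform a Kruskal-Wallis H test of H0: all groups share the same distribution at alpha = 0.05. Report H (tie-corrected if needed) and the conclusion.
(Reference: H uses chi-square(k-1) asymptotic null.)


Step 1: Combine all N = 15 observations and assign midranks.
sorted (value, group, rank): (9,G1,1), (13,G1,2.5), (13,G2,2.5), (14,G3,4), (15,G3,5), (16,G1,6), (17,G3,7), (20,G4,8), (21,G1,9.5), (21,G2,9.5), (22,G2,11.5), (22,G4,11.5), (24,G4,13), (25,G2,14.5), (25,G3,14.5)
Step 2: Sum ranks within each group.
R_1 = 19 (n_1 = 4)
R_2 = 38 (n_2 = 4)
R_3 = 30.5 (n_3 = 4)
R_4 = 32.5 (n_4 = 3)
Step 3: H = 12/(N(N+1)) * sum(R_i^2/n_i) - 3(N+1)
     = 12/(15*16) * (19^2/4 + 38^2/4 + 30.5^2/4 + 32.5^2/3) - 3*16
     = 0.050000 * 1035.9 - 48
     = 3.794792.
Step 4: Ties present; correction factor C = 1 - 24/(15^3 - 15) = 0.992857. Corrected H = 3.794792 / 0.992857 = 3.822092.
Step 5: Under H0, H ~ chi^2(3); p-value = 0.281327.
Step 6: alpha = 0.05. fail to reject H0.

H = 3.8221, df = 3, p = 0.281327, fail to reject H0.


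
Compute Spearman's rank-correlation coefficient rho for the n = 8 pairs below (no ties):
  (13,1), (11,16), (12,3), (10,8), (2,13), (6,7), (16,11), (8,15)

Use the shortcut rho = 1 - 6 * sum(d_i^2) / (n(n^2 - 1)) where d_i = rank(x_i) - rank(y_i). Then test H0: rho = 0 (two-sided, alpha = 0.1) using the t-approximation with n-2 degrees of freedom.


Step 1: Rank x and y separately (midranks; no ties here).
rank(x): 13->7, 11->5, 12->6, 10->4, 2->1, 6->2, 16->8, 8->3
rank(y): 1->1, 16->8, 3->2, 8->4, 13->6, 7->3, 11->5, 15->7
Step 2: d_i = R_x(i) - R_y(i); compute d_i^2.
  (7-1)^2=36, (5-8)^2=9, (6-2)^2=16, (4-4)^2=0, (1-6)^2=25, (2-3)^2=1, (8-5)^2=9, (3-7)^2=16
sum(d^2) = 112.
Step 3: rho = 1 - 6*112 / (8*(8^2 - 1)) = 1 - 672/504 = -0.333333.
Step 4: Under H0, t = rho * sqrt((n-2)/(1-rho^2)) = -0.8660 ~ t(6).
Step 5: Two-sided p-value from the t-distribution with 6 df = 0.419753.
Step 6: alpha = 0.1. fail to reject H0.

rho = -0.3333, p = 0.419753, fail to reject H0 at alpha = 0.1.


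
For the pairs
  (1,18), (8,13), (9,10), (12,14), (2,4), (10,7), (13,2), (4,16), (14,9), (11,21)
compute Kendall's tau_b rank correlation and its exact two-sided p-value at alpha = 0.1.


Step 1: Enumerate the 45 unordered pairs (i,j) with i<j and classify each by sign(x_j-x_i) * sign(y_j-y_i).
  (1,2):dx=+7,dy=-5->D; (1,3):dx=+8,dy=-8->D; (1,4):dx=+11,dy=-4->D; (1,5):dx=+1,dy=-14->D
  (1,6):dx=+9,dy=-11->D; (1,7):dx=+12,dy=-16->D; (1,8):dx=+3,dy=-2->D; (1,9):dx=+13,dy=-9->D
  (1,10):dx=+10,dy=+3->C; (2,3):dx=+1,dy=-3->D; (2,4):dx=+4,dy=+1->C; (2,5):dx=-6,dy=-9->C
  (2,6):dx=+2,dy=-6->D; (2,7):dx=+5,dy=-11->D; (2,8):dx=-4,dy=+3->D; (2,9):dx=+6,dy=-4->D
  (2,10):dx=+3,dy=+8->C; (3,4):dx=+3,dy=+4->C; (3,5):dx=-7,dy=-6->C; (3,6):dx=+1,dy=-3->D
  (3,7):dx=+4,dy=-8->D; (3,8):dx=-5,dy=+6->D; (3,9):dx=+5,dy=-1->D; (3,10):dx=+2,dy=+11->C
  (4,5):dx=-10,dy=-10->C; (4,6):dx=-2,dy=-7->C; (4,7):dx=+1,dy=-12->D; (4,8):dx=-8,dy=+2->D
  (4,9):dx=+2,dy=-5->D; (4,10):dx=-1,dy=+7->D; (5,6):dx=+8,dy=+3->C; (5,7):dx=+11,dy=-2->D
  (5,8):dx=+2,dy=+12->C; (5,9):dx=+12,dy=+5->C; (5,10):dx=+9,dy=+17->C; (6,7):dx=+3,dy=-5->D
  (6,8):dx=-6,dy=+9->D; (6,9):dx=+4,dy=+2->C; (6,10):dx=+1,dy=+14->C; (7,8):dx=-9,dy=+14->D
  (7,9):dx=+1,dy=+7->C; (7,10):dx=-2,dy=+19->D; (8,9):dx=+10,dy=-7->D; (8,10):dx=+7,dy=+5->C
  (9,10):dx=-3,dy=+12->D
Step 2: C = 17, D = 28, total pairs = 45.
Step 3: tau = (C - D)/(n(n-1)/2) = (17 - 28)/45 = -0.244444.
Step 4: Exact two-sided p-value (enumerate n! = 3628800 permutations of y under H0): p = 0.380720.
Step 5: alpha = 0.1. fail to reject H0.

tau_b = -0.2444 (C=17, D=28), p = 0.380720, fail to reject H0.


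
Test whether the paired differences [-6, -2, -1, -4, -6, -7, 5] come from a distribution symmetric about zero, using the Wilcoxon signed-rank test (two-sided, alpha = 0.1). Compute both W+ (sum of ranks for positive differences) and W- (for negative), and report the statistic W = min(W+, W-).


Step 1: Drop any zero differences (none here) and take |d_i|.
|d| = [6, 2, 1, 4, 6, 7, 5]
Step 2: Midrank |d_i| (ties get averaged ranks).
ranks: |6|->5.5, |2|->2, |1|->1, |4|->3, |6|->5.5, |7|->7, |5|->4
Step 3: Attach original signs; sum ranks with positive sign and with negative sign.
W+ = 4 = 4
W- = 5.5 + 2 + 1 + 3 + 5.5 + 7 = 24
(Check: W+ + W- = 28 should equal n(n+1)/2 = 28.)
Step 4: Test statistic W = min(W+, W-) = 4.
Step 5: Ties in |d|, so use the tie-corrected normal approximation.
        E[W] = n(n+1)/4 = 7*8/4 = 14.
        Tie groups: |d|=6 (t=2); sum(t^3 - t) = 6.
        Var[W] = n(n+1)(2n+1)/24 - sum(t^3-t)/48 = 840/24 - 6/48 = 34.875.
        z = (W - E[W]) / sqrt(Var[W]) = (4 - 14) / 5.9055 = -1.6933.
        Two-sided p = 2*Phi(z) = 0.090392.
Step 6: alpha = 0.1. reject H0.

W+ = 4, W- = 24, W = min = 4, p = 0.090392, reject H0.


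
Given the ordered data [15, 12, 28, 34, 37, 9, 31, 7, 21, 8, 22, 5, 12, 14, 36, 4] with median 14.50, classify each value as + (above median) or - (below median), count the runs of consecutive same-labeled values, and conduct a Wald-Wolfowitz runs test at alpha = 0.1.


Step 1: Compute median = 14.50; label A = above, B = below.
Labels in order: ABAAABABABABBBAB  (n_A = 8, n_B = 8)
Step 2: Count runs R = 12.
Step 3: Under H0 (random ordering), E[R] = 2*n_A*n_B/(n_A+n_B) + 1 = 2*8*8/16 + 1 = 9.0000.
        Var[R] = 2*n_A*n_B*(2*n_A*n_B - n_A - n_B) / ((n_A+n_B)^2 * (n_A+n_B-1)) = 14336/3840 = 3.7333.
        SD[R] = 1.9322.
Step 4: Continuity-corrected z = (R - 0.5 - E[R]) / SD[R] = (12 - 0.5 - 9.0000) / 1.9322 = 1.2939.
Step 5: Two-sided p-value via normal approximation = 2*(1 - Phi(|z|)) = 0.195709.
Step 6: alpha = 0.1. fail to reject H0.

R = 12, z = 1.2939, p = 0.195709, fail to reject H0.


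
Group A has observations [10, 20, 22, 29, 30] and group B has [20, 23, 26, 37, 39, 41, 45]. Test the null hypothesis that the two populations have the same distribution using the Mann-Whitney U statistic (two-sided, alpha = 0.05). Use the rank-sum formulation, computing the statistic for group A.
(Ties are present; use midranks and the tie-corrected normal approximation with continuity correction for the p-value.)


Step 1: Combine and sort all 12 observations; assign midranks.
sorted (value, group): (10,X), (20,X), (20,Y), (22,X), (23,Y), (26,Y), (29,X), (30,X), (37,Y), (39,Y), (41,Y), (45,Y)
ranks: 10->1, 20->2.5, 20->2.5, 22->4, 23->5, 26->6, 29->7, 30->8, 37->9, 39->10, 41->11, 45->12
Step 2: Rank sum for X: R1 = 1 + 2.5 + 4 + 7 + 8 = 22.5.
Step 3: U_X = R1 - n1(n1+1)/2 = 22.5 - 5*6/2 = 22.5 - 15 = 7.5.
       U_Y = n1*n2 - U_X = 35 - 7.5 = 27.5.
Step 4: Ties are present, so use the tie-corrected normal approximation (with continuity correction) for the p-value.
Step 5: p-value = 0.122225; compare to alpha = 0.05. fail to reject H0.

U_X = 7.5, p = 0.122225, fail to reject H0 at alpha = 0.05.


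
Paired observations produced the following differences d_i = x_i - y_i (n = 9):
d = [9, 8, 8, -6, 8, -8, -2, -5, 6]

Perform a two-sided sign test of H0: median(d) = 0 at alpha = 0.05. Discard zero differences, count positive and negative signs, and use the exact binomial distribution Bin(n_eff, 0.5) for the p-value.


Step 1: Discard zero differences. Original n = 9; n_eff = number of nonzero differences = 9.
Nonzero differences (with sign): +9, +8, +8, -6, +8, -8, -2, -5, +6
Step 2: Count signs: positive = 5, negative = 4.
Step 3: Under H0: P(positive) = 0.5, so the number of positives S ~ Bin(9, 0.5).
Step 4: Two-sided exact p-value = sum of Bin(9,0.5) probabilities at or below the observed probability = 1.000000.
Step 5: alpha = 0.05. fail to reject H0.

n_eff = 9, pos = 5, neg = 4, p = 1.000000, fail to reject H0.


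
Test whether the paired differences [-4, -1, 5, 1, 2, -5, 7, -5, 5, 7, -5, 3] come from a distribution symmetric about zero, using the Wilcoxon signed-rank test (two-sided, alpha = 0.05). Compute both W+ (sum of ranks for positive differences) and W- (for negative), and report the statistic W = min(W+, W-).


Step 1: Drop any zero differences (none here) and take |d_i|.
|d| = [4, 1, 5, 1, 2, 5, 7, 5, 5, 7, 5, 3]
Step 2: Midrank |d_i| (ties get averaged ranks).
ranks: |4|->5, |1|->1.5, |5|->8, |1|->1.5, |2|->3, |5|->8, |7|->11.5, |5|->8, |5|->8, |7|->11.5, |5|->8, |3|->4
Step 3: Attach original signs; sum ranks with positive sign and with negative sign.
W+ = 8 + 1.5 + 3 + 11.5 + 8 + 11.5 + 4 = 47.5
W- = 5 + 1.5 + 8 + 8 + 8 = 30.5
(Check: W+ + W- = 78 should equal n(n+1)/2 = 78.)
Step 4: Test statistic W = min(W+, W-) = 30.5.
Step 5: Ties in |d|, so use the tie-corrected normal approximation.
        E[W] = n(n+1)/4 = 12*13/4 = 39.
        Tie groups: |d|=1 (t=2), |d|=5 (t=5), |d|=7 (t=2); sum(t^3 - t) = 132.
        Var[W] = n(n+1)(2n+1)/24 - sum(t^3-t)/48 = 3900/24 - 132/48 = 159.75.
        z = (W - E[W]) / sqrt(Var[W]) = (30.5 - 39) / 12.6392 = -0.6725.
        Two-sided p = 2*Phi(z) = 0.501259.
Step 6: alpha = 0.05. fail to reject H0.

W+ = 47.5, W- = 30.5, W = min = 30.5, p = 0.501259, fail to reject H0.


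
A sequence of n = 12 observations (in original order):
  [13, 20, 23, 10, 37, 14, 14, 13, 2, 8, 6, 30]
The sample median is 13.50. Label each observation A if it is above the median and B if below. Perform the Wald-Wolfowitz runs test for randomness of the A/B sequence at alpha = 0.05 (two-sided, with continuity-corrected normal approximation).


Step 1: Compute median = 13.50; label A = above, B = below.
Labels in order: BAABAAABBBBA  (n_A = 6, n_B = 6)
Step 2: Count runs R = 6.
Step 3: Under H0 (random ordering), E[R] = 2*n_A*n_B/(n_A+n_B) + 1 = 2*6*6/12 + 1 = 7.0000.
        Var[R] = 2*n_A*n_B*(2*n_A*n_B - n_A - n_B) / ((n_A+n_B)^2 * (n_A+n_B-1)) = 4320/1584 = 2.7273.
        SD[R] = 1.6514.
Step 4: Continuity-corrected z = (R + 0.5 - E[R]) / SD[R] = (6 + 0.5 - 7.0000) / 1.6514 = -0.3028.
Step 5: Two-sided p-value via normal approximation = 2*(1 - Phi(|z|)) = 0.762069.
Step 6: alpha = 0.05. fail to reject H0.

R = 6, z = -0.3028, p = 0.762069, fail to reject H0.


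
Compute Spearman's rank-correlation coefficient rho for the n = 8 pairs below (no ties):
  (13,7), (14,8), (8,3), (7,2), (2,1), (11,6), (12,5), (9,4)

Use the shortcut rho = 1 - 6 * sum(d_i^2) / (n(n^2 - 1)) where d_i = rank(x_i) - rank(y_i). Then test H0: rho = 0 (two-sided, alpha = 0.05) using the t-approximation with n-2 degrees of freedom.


Step 1: Rank x and y separately (midranks; no ties here).
rank(x): 13->7, 14->8, 8->3, 7->2, 2->1, 11->5, 12->6, 9->4
rank(y): 7->7, 8->8, 3->3, 2->2, 1->1, 6->6, 5->5, 4->4
Step 2: d_i = R_x(i) - R_y(i); compute d_i^2.
  (7-7)^2=0, (8-8)^2=0, (3-3)^2=0, (2-2)^2=0, (1-1)^2=0, (5-6)^2=1, (6-5)^2=1, (4-4)^2=0
sum(d^2) = 2.
Step 3: rho = 1 - 6*2 / (8*(8^2 - 1)) = 1 - 12/504 = 0.976190.
Step 4: Under H0, t = rho * sqrt((n-2)/(1-rho^2)) = 11.0235 ~ t(6).
Step 5: Two-sided p-value from the t-distribution with 6 df = 0.000033.
Step 6: alpha = 0.05. reject H0.

rho = 0.9762, p = 0.000033, reject H0 at alpha = 0.05.


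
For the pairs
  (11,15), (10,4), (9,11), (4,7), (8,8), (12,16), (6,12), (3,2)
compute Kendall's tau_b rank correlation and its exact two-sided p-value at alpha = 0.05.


Step 1: Enumerate the 28 unordered pairs (i,j) with i<j and classify each by sign(x_j-x_i) * sign(y_j-y_i).
  (1,2):dx=-1,dy=-11->C; (1,3):dx=-2,dy=-4->C; (1,4):dx=-7,dy=-8->C; (1,5):dx=-3,dy=-7->C
  (1,6):dx=+1,dy=+1->C; (1,7):dx=-5,dy=-3->C; (1,8):dx=-8,dy=-13->C; (2,3):dx=-1,dy=+7->D
  (2,4):dx=-6,dy=+3->D; (2,5):dx=-2,dy=+4->D; (2,6):dx=+2,dy=+12->C; (2,7):dx=-4,dy=+8->D
  (2,8):dx=-7,dy=-2->C; (3,4):dx=-5,dy=-4->C; (3,5):dx=-1,dy=-3->C; (3,6):dx=+3,dy=+5->C
  (3,7):dx=-3,dy=+1->D; (3,8):dx=-6,dy=-9->C; (4,5):dx=+4,dy=+1->C; (4,6):dx=+8,dy=+9->C
  (4,7):dx=+2,dy=+5->C; (4,8):dx=-1,dy=-5->C; (5,6):dx=+4,dy=+8->C; (5,7):dx=-2,dy=+4->D
  (5,8):dx=-5,dy=-6->C; (6,7):dx=-6,dy=-4->C; (6,8):dx=-9,dy=-14->C; (7,8):dx=-3,dy=-10->C
Step 2: C = 22, D = 6, total pairs = 28.
Step 3: tau = (C - D)/(n(n-1)/2) = (22 - 6)/28 = 0.571429.
Step 4: Exact two-sided p-value (enumerate n! = 40320 permutations of y under H0): p = 0.061012.
Step 5: alpha = 0.05. fail to reject H0.

tau_b = 0.5714 (C=22, D=6), p = 0.061012, fail to reject H0.


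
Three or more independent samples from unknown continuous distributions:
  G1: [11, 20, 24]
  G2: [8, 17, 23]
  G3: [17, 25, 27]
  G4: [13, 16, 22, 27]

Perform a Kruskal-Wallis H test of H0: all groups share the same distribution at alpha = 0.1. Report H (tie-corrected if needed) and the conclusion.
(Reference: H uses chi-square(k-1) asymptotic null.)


Step 1: Combine all N = 13 observations and assign midranks.
sorted (value, group, rank): (8,G2,1), (11,G1,2), (13,G4,3), (16,G4,4), (17,G2,5.5), (17,G3,5.5), (20,G1,7), (22,G4,8), (23,G2,9), (24,G1,10), (25,G3,11), (27,G3,12.5), (27,G4,12.5)
Step 2: Sum ranks within each group.
R_1 = 19 (n_1 = 3)
R_2 = 15.5 (n_2 = 3)
R_3 = 29 (n_3 = 3)
R_4 = 27.5 (n_4 = 4)
Step 3: H = 12/(N(N+1)) * sum(R_i^2/n_i) - 3(N+1)
     = 12/(13*14) * (19^2/3 + 15.5^2/3 + 29^2/3 + 27.5^2/4) - 3*14
     = 0.065934 * 669.812 - 42
     = 2.163462.
Step 4: Ties present; correction factor C = 1 - 12/(13^3 - 13) = 0.994505. Corrected H = 2.163462 / 0.994505 = 2.175414.
Step 5: Under H0, H ~ chi^2(3); p-value = 0.536807.
Step 6: alpha = 0.1. fail to reject H0.

H = 2.1754, df = 3, p = 0.536807, fail to reject H0.


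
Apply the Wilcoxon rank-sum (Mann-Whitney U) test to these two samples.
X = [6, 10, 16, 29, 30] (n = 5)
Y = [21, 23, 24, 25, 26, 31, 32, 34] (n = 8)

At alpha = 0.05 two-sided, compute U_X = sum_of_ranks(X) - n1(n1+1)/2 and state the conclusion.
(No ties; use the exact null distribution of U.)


Step 1: Combine and sort all 13 observations; assign midranks.
sorted (value, group): (6,X), (10,X), (16,X), (21,Y), (23,Y), (24,Y), (25,Y), (26,Y), (29,X), (30,X), (31,Y), (32,Y), (34,Y)
ranks: 6->1, 10->2, 16->3, 21->4, 23->5, 24->6, 25->7, 26->8, 29->9, 30->10, 31->11, 32->12, 34->13
Step 2: Rank sum for X: R1 = 1 + 2 + 3 + 9 + 10 = 25.
Step 3: U_X = R1 - n1(n1+1)/2 = 25 - 5*6/2 = 25 - 15 = 10.
       U_Y = n1*n2 - U_X = 40 - 10 = 30.
Step 4: No ties, so the exact null distribution of U (based on enumerating the C(13,5) = 1287 equally likely rank assignments) gives the two-sided p-value.
Step 5: p-value = 0.170940; compare to alpha = 0.05. fail to reject H0.

U_X = 10, p = 0.170940, fail to reject H0 at alpha = 0.05.


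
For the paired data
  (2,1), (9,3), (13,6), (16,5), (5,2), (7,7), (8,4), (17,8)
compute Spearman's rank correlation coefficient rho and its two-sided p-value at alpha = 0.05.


Step 1: Rank x and y separately (midranks; no ties here).
rank(x): 2->1, 9->5, 13->6, 16->7, 5->2, 7->3, 8->4, 17->8
rank(y): 1->1, 3->3, 6->6, 5->5, 2->2, 7->7, 4->4, 8->8
Step 2: d_i = R_x(i) - R_y(i); compute d_i^2.
  (1-1)^2=0, (5-3)^2=4, (6-6)^2=0, (7-5)^2=4, (2-2)^2=0, (3-7)^2=16, (4-4)^2=0, (8-8)^2=0
sum(d^2) = 24.
Step 3: rho = 1 - 6*24 / (8*(8^2 - 1)) = 1 - 144/504 = 0.714286.
Step 4: Under H0, t = rho * sqrt((n-2)/(1-rho^2)) = 2.5000 ~ t(6).
Step 5: Two-sided p-value from the t-distribution with 6 df = 0.046528.
Step 6: alpha = 0.05. reject H0.

rho = 0.7143, p = 0.046528, reject H0 at alpha = 0.05.


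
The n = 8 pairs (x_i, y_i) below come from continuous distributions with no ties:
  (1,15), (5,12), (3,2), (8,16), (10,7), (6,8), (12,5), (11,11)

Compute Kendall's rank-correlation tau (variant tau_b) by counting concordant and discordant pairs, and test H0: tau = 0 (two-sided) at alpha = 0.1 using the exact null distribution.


Step 1: Enumerate the 28 unordered pairs (i,j) with i<j and classify each by sign(x_j-x_i) * sign(y_j-y_i).
  (1,2):dx=+4,dy=-3->D; (1,3):dx=+2,dy=-13->D; (1,4):dx=+7,dy=+1->C; (1,5):dx=+9,dy=-8->D
  (1,6):dx=+5,dy=-7->D; (1,7):dx=+11,dy=-10->D; (1,8):dx=+10,dy=-4->D; (2,3):dx=-2,dy=-10->C
  (2,4):dx=+3,dy=+4->C; (2,5):dx=+5,dy=-5->D; (2,6):dx=+1,dy=-4->D; (2,7):dx=+7,dy=-7->D
  (2,8):dx=+6,dy=-1->D; (3,4):dx=+5,dy=+14->C; (3,5):dx=+7,dy=+5->C; (3,6):dx=+3,dy=+6->C
  (3,7):dx=+9,dy=+3->C; (3,8):dx=+8,dy=+9->C; (4,5):dx=+2,dy=-9->D; (4,6):dx=-2,dy=-8->C
  (4,7):dx=+4,dy=-11->D; (4,8):dx=+3,dy=-5->D; (5,6):dx=-4,dy=+1->D; (5,7):dx=+2,dy=-2->D
  (5,8):dx=+1,dy=+4->C; (6,7):dx=+6,dy=-3->D; (6,8):dx=+5,dy=+3->C; (7,8):dx=-1,dy=+6->D
Step 2: C = 11, D = 17, total pairs = 28.
Step 3: tau = (C - D)/(n(n-1)/2) = (11 - 17)/28 = -0.214286.
Step 4: Exact two-sided p-value (enumerate n! = 40320 permutations of y under H0): p = 0.548413.
Step 5: alpha = 0.1. fail to reject H0.

tau_b = -0.2143 (C=11, D=17), p = 0.548413, fail to reject H0.


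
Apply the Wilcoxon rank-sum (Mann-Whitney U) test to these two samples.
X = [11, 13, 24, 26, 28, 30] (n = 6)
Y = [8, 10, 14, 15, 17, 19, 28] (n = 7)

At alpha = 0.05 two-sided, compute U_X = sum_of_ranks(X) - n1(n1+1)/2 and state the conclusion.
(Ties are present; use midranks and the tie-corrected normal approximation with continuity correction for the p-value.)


Step 1: Combine and sort all 13 observations; assign midranks.
sorted (value, group): (8,Y), (10,Y), (11,X), (13,X), (14,Y), (15,Y), (17,Y), (19,Y), (24,X), (26,X), (28,X), (28,Y), (30,X)
ranks: 8->1, 10->2, 11->3, 13->4, 14->5, 15->6, 17->7, 19->8, 24->9, 26->10, 28->11.5, 28->11.5, 30->13
Step 2: Rank sum for X: R1 = 3 + 4 + 9 + 10 + 11.5 + 13 = 50.5.
Step 3: U_X = R1 - n1(n1+1)/2 = 50.5 - 6*7/2 = 50.5 - 21 = 29.5.
       U_Y = n1*n2 - U_X = 42 - 29.5 = 12.5.
Step 4: Ties are present, so use the tie-corrected normal approximation (with continuity correction) for the p-value.
Step 5: p-value = 0.252445; compare to alpha = 0.05. fail to reject H0.

U_X = 29.5, p = 0.252445, fail to reject H0 at alpha = 0.05.


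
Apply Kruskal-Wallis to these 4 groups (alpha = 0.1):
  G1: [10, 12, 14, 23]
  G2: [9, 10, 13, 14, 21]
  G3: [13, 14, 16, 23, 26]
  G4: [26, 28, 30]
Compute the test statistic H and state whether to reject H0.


Step 1: Combine all N = 17 observations and assign midranks.
sorted (value, group, rank): (9,G2,1), (10,G1,2.5), (10,G2,2.5), (12,G1,4), (13,G2,5.5), (13,G3,5.5), (14,G1,8), (14,G2,8), (14,G3,8), (16,G3,10), (21,G2,11), (23,G1,12.5), (23,G3,12.5), (26,G3,14.5), (26,G4,14.5), (28,G4,16), (30,G4,17)
Step 2: Sum ranks within each group.
R_1 = 27 (n_1 = 4)
R_2 = 28 (n_2 = 5)
R_3 = 50.5 (n_3 = 5)
R_4 = 47.5 (n_4 = 3)
Step 3: H = 12/(N(N+1)) * sum(R_i^2/n_i) - 3(N+1)
     = 12/(17*18) * (27^2/4 + 28^2/5 + 50.5^2/5 + 47.5^2/3) - 3*18
     = 0.039216 * 1601.18 - 54
     = 8.791503.
Step 4: Ties present; correction factor C = 1 - 48/(17^3 - 17) = 0.990196. Corrected H = 8.791503 / 0.990196 = 8.878548.
Step 5: Under H0, H ~ chi^2(3); p-value = 0.030950.
Step 6: alpha = 0.1. reject H0.

H = 8.8785, df = 3, p = 0.030950, reject H0.


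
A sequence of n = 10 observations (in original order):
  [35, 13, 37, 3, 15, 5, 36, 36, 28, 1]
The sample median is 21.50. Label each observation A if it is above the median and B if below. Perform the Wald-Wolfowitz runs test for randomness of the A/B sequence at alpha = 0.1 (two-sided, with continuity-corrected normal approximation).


Step 1: Compute median = 21.50; label A = above, B = below.
Labels in order: ABABBBAAAB  (n_A = 5, n_B = 5)
Step 2: Count runs R = 6.
Step 3: Under H0 (random ordering), E[R] = 2*n_A*n_B/(n_A+n_B) + 1 = 2*5*5/10 + 1 = 6.0000.
        Var[R] = 2*n_A*n_B*(2*n_A*n_B - n_A - n_B) / ((n_A+n_B)^2 * (n_A+n_B-1)) = 2000/900 = 2.2222.
        SD[R] = 1.4907.
Step 4: R = E[R], so z = 0 with no continuity correction.
Step 5: Two-sided p-value via normal approximation = 2*(1 - Phi(|z|)) = 1.000000.
Step 6: alpha = 0.1. fail to reject H0.

R = 6, z = 0.0000, p = 1.000000, fail to reject H0.


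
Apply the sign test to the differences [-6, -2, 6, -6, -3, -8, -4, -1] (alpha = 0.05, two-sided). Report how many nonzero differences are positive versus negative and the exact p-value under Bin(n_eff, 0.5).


Step 1: Discard zero differences. Original n = 8; n_eff = number of nonzero differences = 8.
Nonzero differences (with sign): -6, -2, +6, -6, -3, -8, -4, -1
Step 2: Count signs: positive = 1, negative = 7.
Step 3: Under H0: P(positive) = 0.5, so the number of positives S ~ Bin(8, 0.5).
Step 4: Two-sided exact p-value = sum of Bin(8,0.5) probabilities at or below the observed probability = 0.070312.
Step 5: alpha = 0.05. fail to reject H0.

n_eff = 8, pos = 1, neg = 7, p = 0.070312, fail to reject H0.


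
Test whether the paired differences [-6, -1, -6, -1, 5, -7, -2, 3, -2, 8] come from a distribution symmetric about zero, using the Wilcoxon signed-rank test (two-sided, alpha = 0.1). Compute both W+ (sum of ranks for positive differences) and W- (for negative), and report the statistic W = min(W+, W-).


Step 1: Drop any zero differences (none here) and take |d_i|.
|d| = [6, 1, 6, 1, 5, 7, 2, 3, 2, 8]
Step 2: Midrank |d_i| (ties get averaged ranks).
ranks: |6|->7.5, |1|->1.5, |6|->7.5, |1|->1.5, |5|->6, |7|->9, |2|->3.5, |3|->5, |2|->3.5, |8|->10
Step 3: Attach original signs; sum ranks with positive sign and with negative sign.
W+ = 6 + 5 + 10 = 21
W- = 7.5 + 1.5 + 7.5 + 1.5 + 9 + 3.5 + 3.5 = 34
(Check: W+ + W- = 55 should equal n(n+1)/2 = 55.)
Step 4: Test statistic W = min(W+, W-) = 21.
Step 5: Ties in |d|, so use the tie-corrected normal approximation.
        E[W] = n(n+1)/4 = 10*11/4 = 27.5.
        Tie groups: |d|=1 (t=2), |d|=2 (t=2), |d|=6 (t=2); sum(t^3 - t) = 18.
        Var[W] = n(n+1)(2n+1)/24 - sum(t^3-t)/48 = 2310/24 - 18/48 = 95.875.
        z = (W - E[W]) / sqrt(Var[W]) = (21 - 27.5) / 9.7916 = -0.6638.
        Two-sided p = 2*Phi(z) = 0.506795.
Step 6: alpha = 0.1. fail to reject H0.

W+ = 21, W- = 34, W = min = 21, p = 0.506795, fail to reject H0.


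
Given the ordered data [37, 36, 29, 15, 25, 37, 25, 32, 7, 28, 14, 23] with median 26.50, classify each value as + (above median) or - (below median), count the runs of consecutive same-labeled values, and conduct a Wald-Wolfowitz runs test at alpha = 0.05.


Step 1: Compute median = 26.50; label A = above, B = below.
Labels in order: AAABBABABABB  (n_A = 6, n_B = 6)
Step 2: Count runs R = 8.
Step 3: Under H0 (random ordering), E[R] = 2*n_A*n_B/(n_A+n_B) + 1 = 2*6*6/12 + 1 = 7.0000.
        Var[R] = 2*n_A*n_B*(2*n_A*n_B - n_A - n_B) / ((n_A+n_B)^2 * (n_A+n_B-1)) = 4320/1584 = 2.7273.
        SD[R] = 1.6514.
Step 4: Continuity-corrected z = (R - 0.5 - E[R]) / SD[R] = (8 - 0.5 - 7.0000) / 1.6514 = 0.3028.
Step 5: Two-sided p-value via normal approximation = 2*(1 - Phi(|z|)) = 0.762069.
Step 6: alpha = 0.05. fail to reject H0.

R = 8, z = 0.3028, p = 0.762069, fail to reject H0.


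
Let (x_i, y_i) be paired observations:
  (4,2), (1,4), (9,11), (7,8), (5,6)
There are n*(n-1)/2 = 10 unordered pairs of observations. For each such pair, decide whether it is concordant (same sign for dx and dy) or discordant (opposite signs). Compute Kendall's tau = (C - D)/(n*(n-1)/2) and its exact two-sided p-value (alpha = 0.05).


Step 1: Enumerate the 10 unordered pairs (i,j) with i<j and classify each by sign(x_j-x_i) * sign(y_j-y_i).
  (1,2):dx=-3,dy=+2->D; (1,3):dx=+5,dy=+9->C; (1,4):dx=+3,dy=+6->C; (1,5):dx=+1,dy=+4->C
  (2,3):dx=+8,dy=+7->C; (2,4):dx=+6,dy=+4->C; (2,5):dx=+4,dy=+2->C; (3,4):dx=-2,dy=-3->C
  (3,5):dx=-4,dy=-5->C; (4,5):dx=-2,dy=-2->C
Step 2: C = 9, D = 1, total pairs = 10.
Step 3: tau = (C - D)/(n(n-1)/2) = (9 - 1)/10 = 0.800000.
Step 4: Exact two-sided p-value (enumerate n! = 120 permutations of y under H0): p = 0.083333.
Step 5: alpha = 0.05. fail to reject H0.

tau_b = 0.8000 (C=9, D=1), p = 0.083333, fail to reject H0.


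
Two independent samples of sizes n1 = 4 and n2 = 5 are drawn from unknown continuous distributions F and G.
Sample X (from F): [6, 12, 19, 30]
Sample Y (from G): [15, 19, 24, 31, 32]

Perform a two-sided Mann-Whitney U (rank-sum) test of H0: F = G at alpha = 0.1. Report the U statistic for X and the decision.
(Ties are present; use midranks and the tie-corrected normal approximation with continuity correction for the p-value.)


Step 1: Combine and sort all 9 observations; assign midranks.
sorted (value, group): (6,X), (12,X), (15,Y), (19,X), (19,Y), (24,Y), (30,X), (31,Y), (32,Y)
ranks: 6->1, 12->2, 15->3, 19->4.5, 19->4.5, 24->6, 30->7, 31->8, 32->9
Step 2: Rank sum for X: R1 = 1 + 2 + 4.5 + 7 = 14.5.
Step 3: U_X = R1 - n1(n1+1)/2 = 14.5 - 4*5/2 = 14.5 - 10 = 4.5.
       U_Y = n1*n2 - U_X = 20 - 4.5 = 15.5.
Step 4: Ties are present, so use the tie-corrected normal approximation (with continuity correction) for the p-value.
Step 5: p-value = 0.218742; compare to alpha = 0.1. fail to reject H0.

U_X = 4.5, p = 0.218742, fail to reject H0 at alpha = 0.1.


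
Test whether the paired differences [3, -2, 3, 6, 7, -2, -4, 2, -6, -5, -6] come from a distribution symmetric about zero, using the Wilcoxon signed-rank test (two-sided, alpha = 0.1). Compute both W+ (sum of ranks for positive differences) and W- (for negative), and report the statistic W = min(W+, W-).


Step 1: Drop any zero differences (none here) and take |d_i|.
|d| = [3, 2, 3, 6, 7, 2, 4, 2, 6, 5, 6]
Step 2: Midrank |d_i| (ties get averaged ranks).
ranks: |3|->4.5, |2|->2, |3|->4.5, |6|->9, |7|->11, |2|->2, |4|->6, |2|->2, |6|->9, |5|->7, |6|->9
Step 3: Attach original signs; sum ranks with positive sign and with negative sign.
W+ = 4.5 + 4.5 + 9 + 11 + 2 = 31
W- = 2 + 2 + 6 + 9 + 7 + 9 = 35
(Check: W+ + W- = 66 should equal n(n+1)/2 = 66.)
Step 4: Test statistic W = min(W+, W-) = 31.
Step 5: Ties in |d|, so use the tie-corrected normal approximation.
        E[W] = n(n+1)/4 = 11*12/4 = 33.
        Tie groups: |d|=2 (t=3), |d|=3 (t=2), |d|=6 (t=3); sum(t^3 - t) = 54.
        Var[W] = n(n+1)(2n+1)/24 - sum(t^3-t)/48 = 3036/24 - 54/48 = 125.375.
        z = (W - E[W]) / sqrt(Var[W]) = (31 - 33) / 11.1971 = -0.1786.
        Two-sided p = 2*Phi(z) = 0.858238.
Step 6: alpha = 0.1. fail to reject H0.

W+ = 31, W- = 35, W = min = 31, p = 0.858238, fail to reject H0.


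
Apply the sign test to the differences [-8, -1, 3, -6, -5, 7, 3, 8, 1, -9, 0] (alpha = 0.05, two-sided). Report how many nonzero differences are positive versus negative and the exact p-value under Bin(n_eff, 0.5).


Step 1: Discard zero differences. Original n = 11; n_eff = number of nonzero differences = 10.
Nonzero differences (with sign): -8, -1, +3, -6, -5, +7, +3, +8, +1, -9
Step 2: Count signs: positive = 5, negative = 5.
Step 3: Under H0: P(positive) = 0.5, so the number of positives S ~ Bin(10, 0.5).
Step 4: Two-sided exact p-value = sum of Bin(10,0.5) probabilities at or below the observed probability = 1.000000.
Step 5: alpha = 0.05. fail to reject H0.

n_eff = 10, pos = 5, neg = 5, p = 1.000000, fail to reject H0.


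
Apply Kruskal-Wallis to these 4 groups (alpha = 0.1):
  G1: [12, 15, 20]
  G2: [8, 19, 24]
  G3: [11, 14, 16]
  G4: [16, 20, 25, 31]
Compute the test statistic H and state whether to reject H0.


Step 1: Combine all N = 13 observations and assign midranks.
sorted (value, group, rank): (8,G2,1), (11,G3,2), (12,G1,3), (14,G3,4), (15,G1,5), (16,G3,6.5), (16,G4,6.5), (19,G2,8), (20,G1,9.5), (20,G4,9.5), (24,G2,11), (25,G4,12), (31,G4,13)
Step 2: Sum ranks within each group.
R_1 = 17.5 (n_1 = 3)
R_2 = 20 (n_2 = 3)
R_3 = 12.5 (n_3 = 3)
R_4 = 41 (n_4 = 4)
Step 3: H = 12/(N(N+1)) * sum(R_i^2/n_i) - 3(N+1)
     = 12/(13*14) * (17.5^2/3 + 20^2/3 + 12.5^2/3 + 41^2/4) - 3*14
     = 0.065934 * 707.75 - 42
     = 4.664835.
Step 4: Ties present; correction factor C = 1 - 12/(13^3 - 13) = 0.994505. Corrected H = 4.664835 / 0.994505 = 4.690608.
Step 5: Under H0, H ~ chi^2(3); p-value = 0.195906.
Step 6: alpha = 0.1. fail to reject H0.

H = 4.6906, df = 3, p = 0.195906, fail to reject H0.


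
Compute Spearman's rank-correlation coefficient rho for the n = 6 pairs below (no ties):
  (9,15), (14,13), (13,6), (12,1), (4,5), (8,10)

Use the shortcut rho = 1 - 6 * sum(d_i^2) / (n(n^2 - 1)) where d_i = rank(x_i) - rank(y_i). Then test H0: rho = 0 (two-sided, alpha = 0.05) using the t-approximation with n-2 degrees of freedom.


Step 1: Rank x and y separately (midranks; no ties here).
rank(x): 9->3, 14->6, 13->5, 12->4, 4->1, 8->2
rank(y): 15->6, 13->5, 6->3, 1->1, 5->2, 10->4
Step 2: d_i = R_x(i) - R_y(i); compute d_i^2.
  (3-6)^2=9, (6-5)^2=1, (5-3)^2=4, (4-1)^2=9, (1-2)^2=1, (2-4)^2=4
sum(d^2) = 28.
Step 3: rho = 1 - 6*28 / (6*(6^2 - 1)) = 1 - 168/210 = 0.200000.
Step 4: Under H0, t = rho * sqrt((n-2)/(1-rho^2)) = 0.4082 ~ t(4).
Step 5: Two-sided p-value from the t-distribution with 4 df = 0.704000.
Step 6: alpha = 0.05. fail to reject H0.

rho = 0.2000, p = 0.704000, fail to reject H0 at alpha = 0.05.


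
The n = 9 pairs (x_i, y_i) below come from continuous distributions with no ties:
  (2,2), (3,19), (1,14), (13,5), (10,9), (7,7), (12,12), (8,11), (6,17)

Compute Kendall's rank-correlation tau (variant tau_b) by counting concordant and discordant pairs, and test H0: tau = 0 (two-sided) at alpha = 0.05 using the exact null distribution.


Step 1: Enumerate the 36 unordered pairs (i,j) with i<j and classify each by sign(x_j-x_i) * sign(y_j-y_i).
  (1,2):dx=+1,dy=+17->C; (1,3):dx=-1,dy=+12->D; (1,4):dx=+11,dy=+3->C; (1,5):dx=+8,dy=+7->C
  (1,6):dx=+5,dy=+5->C; (1,7):dx=+10,dy=+10->C; (1,8):dx=+6,dy=+9->C; (1,9):dx=+4,dy=+15->C
  (2,3):dx=-2,dy=-5->C; (2,4):dx=+10,dy=-14->D; (2,5):dx=+7,dy=-10->D; (2,6):dx=+4,dy=-12->D
  (2,7):dx=+9,dy=-7->D; (2,8):dx=+5,dy=-8->D; (2,9):dx=+3,dy=-2->D; (3,4):dx=+12,dy=-9->D
  (3,5):dx=+9,dy=-5->D; (3,6):dx=+6,dy=-7->D; (3,7):dx=+11,dy=-2->D; (3,8):dx=+7,dy=-3->D
  (3,9):dx=+5,dy=+3->C; (4,5):dx=-3,dy=+4->D; (4,6):dx=-6,dy=+2->D; (4,7):dx=-1,dy=+7->D
  (4,8):dx=-5,dy=+6->D; (4,9):dx=-7,dy=+12->D; (5,6):dx=-3,dy=-2->C; (5,7):dx=+2,dy=+3->C
  (5,8):dx=-2,dy=+2->D; (5,9):dx=-4,dy=+8->D; (6,7):dx=+5,dy=+5->C; (6,8):dx=+1,dy=+4->C
  (6,9):dx=-1,dy=+10->D; (7,8):dx=-4,dy=-1->C; (7,9):dx=-6,dy=+5->D; (8,9):dx=-2,dy=+6->D
Step 2: C = 14, D = 22, total pairs = 36.
Step 3: tau = (C - D)/(n(n-1)/2) = (14 - 22)/36 = -0.222222.
Step 4: Exact two-sided p-value (enumerate n! = 362880 permutations of y under H0): p = 0.476709.
Step 5: alpha = 0.05. fail to reject H0.

tau_b = -0.2222 (C=14, D=22), p = 0.476709, fail to reject H0.


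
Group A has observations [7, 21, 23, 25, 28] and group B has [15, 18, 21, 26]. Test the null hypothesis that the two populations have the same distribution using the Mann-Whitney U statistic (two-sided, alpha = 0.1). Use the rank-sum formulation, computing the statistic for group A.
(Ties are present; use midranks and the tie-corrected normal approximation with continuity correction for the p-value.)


Step 1: Combine and sort all 9 observations; assign midranks.
sorted (value, group): (7,X), (15,Y), (18,Y), (21,X), (21,Y), (23,X), (25,X), (26,Y), (28,X)
ranks: 7->1, 15->2, 18->3, 21->4.5, 21->4.5, 23->6, 25->7, 26->8, 28->9
Step 2: Rank sum for X: R1 = 1 + 4.5 + 6 + 7 + 9 = 27.5.
Step 3: U_X = R1 - n1(n1+1)/2 = 27.5 - 5*6/2 = 27.5 - 15 = 12.5.
       U_Y = n1*n2 - U_X = 20 - 12.5 = 7.5.
Step 4: Ties are present, so use the tie-corrected normal approximation (with continuity correction) for the p-value.
Step 5: p-value = 0.622753; compare to alpha = 0.1. fail to reject H0.

U_X = 12.5, p = 0.622753, fail to reject H0 at alpha = 0.1.
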